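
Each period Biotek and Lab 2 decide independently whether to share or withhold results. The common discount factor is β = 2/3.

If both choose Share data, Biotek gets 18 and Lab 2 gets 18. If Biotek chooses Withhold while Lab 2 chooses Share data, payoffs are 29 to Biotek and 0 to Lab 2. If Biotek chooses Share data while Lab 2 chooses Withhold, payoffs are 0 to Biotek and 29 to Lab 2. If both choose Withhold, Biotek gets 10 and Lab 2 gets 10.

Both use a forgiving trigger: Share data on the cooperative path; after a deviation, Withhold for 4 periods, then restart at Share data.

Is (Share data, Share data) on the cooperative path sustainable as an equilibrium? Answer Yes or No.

A one-shot deviation gives 29 now, then 10 for 4 periods, then back to 18.
Gain from deviating: (29−18) today; loss: (18−10) in each of the next 4 periods.
No-deviation condition: (18−10)(β+…+β^4) ≥ 29−18, i.e. β+…+β^4 ≥ 11/8.
At β = 2/3: β+…+β^4 = 1.6049 ≥ 1.3750.
So cooperation is sustainable.

Yes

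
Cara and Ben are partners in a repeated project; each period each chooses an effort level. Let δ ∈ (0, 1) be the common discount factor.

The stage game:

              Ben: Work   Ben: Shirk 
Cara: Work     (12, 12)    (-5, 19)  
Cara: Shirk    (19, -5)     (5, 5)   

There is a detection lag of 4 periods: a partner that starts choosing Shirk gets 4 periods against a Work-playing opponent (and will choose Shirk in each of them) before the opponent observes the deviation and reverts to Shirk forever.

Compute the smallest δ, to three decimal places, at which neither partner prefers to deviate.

0.841

Deviating for the 4 undetected periods gains 19−12 = 7 per period over cooperation, then loses 12−5 = 7 per period forever once punishment starts.
Gain: 7(1 + δ + … + δ^3); loss: 7·δ^4/(1−δ).
No profitable deviation ⇔ 7(1−δ^4) ≤ 7·δ^4, i.e. δ^4 ≥ 7/(7+7) = 1/2.
Hence δ ≥ (1/2)^(1/4) ≈ 0.841.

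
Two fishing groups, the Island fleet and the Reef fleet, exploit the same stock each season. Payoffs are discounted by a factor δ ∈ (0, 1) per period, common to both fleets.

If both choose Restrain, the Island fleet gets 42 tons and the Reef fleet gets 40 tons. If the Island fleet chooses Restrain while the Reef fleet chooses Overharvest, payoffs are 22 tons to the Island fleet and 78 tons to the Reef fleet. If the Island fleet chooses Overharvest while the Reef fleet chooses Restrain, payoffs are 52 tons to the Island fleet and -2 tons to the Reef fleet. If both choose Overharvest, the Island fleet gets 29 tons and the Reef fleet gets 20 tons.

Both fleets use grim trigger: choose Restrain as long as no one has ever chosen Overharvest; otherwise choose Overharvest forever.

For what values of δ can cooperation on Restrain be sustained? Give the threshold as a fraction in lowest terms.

the Island fleet: cooperation gives 42 each period; deviation gives 52 once then 29 forever.
  42/(1−δ) ≥ 52 + 29δ/(1−δ) ⇒ δ ≥ 10/23.
the Reef fleet: cooperation gives 40 each period; deviation gives 78 once then 20 forever.
  δ ≥ 38/58 = 19/29.
Both must hold, so the binding constraint is the Reef fleet's: δ ≥ 19/29.

19/29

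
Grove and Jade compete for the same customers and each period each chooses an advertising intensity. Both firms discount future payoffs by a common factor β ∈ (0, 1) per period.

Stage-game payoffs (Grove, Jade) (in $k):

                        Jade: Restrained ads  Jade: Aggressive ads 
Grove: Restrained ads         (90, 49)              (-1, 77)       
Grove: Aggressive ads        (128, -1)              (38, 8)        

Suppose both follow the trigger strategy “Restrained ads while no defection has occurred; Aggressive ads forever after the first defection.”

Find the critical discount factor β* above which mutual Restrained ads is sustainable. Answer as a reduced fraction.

19/45

Grove: cooperation gives 90 each period; deviation gives 128 once then 38 forever.
  90/(1−β) ≥ 128 + 38β/(1−β) ⇒ β ≥ 38/90 = 19/45.
Jade: cooperation gives 49 each period; deviation gives 77 once then 8 forever.
  β ≥ 28/69.
Both must hold, so the binding constraint is Grove's: β ≥ 19/45.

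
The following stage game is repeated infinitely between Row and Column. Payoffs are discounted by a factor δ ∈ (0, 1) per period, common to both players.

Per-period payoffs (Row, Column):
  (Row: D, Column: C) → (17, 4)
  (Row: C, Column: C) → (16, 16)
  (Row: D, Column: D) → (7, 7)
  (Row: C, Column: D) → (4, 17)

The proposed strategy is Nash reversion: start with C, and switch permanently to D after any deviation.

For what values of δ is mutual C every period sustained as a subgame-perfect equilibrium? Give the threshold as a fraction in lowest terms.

1/10

One-period gain from deviating is 17 − 16 = 1. The loss is 16 − 7 = 9 in every subsequent period, with present value 9·δ/(1−δ).
Deviation is unprofitable when 9·δ/(1−δ) ≥ 1, i.e. δ/(1−δ) ≥ 1/9.
Equivalently δ ≥ 1/(1+9) = 1/10.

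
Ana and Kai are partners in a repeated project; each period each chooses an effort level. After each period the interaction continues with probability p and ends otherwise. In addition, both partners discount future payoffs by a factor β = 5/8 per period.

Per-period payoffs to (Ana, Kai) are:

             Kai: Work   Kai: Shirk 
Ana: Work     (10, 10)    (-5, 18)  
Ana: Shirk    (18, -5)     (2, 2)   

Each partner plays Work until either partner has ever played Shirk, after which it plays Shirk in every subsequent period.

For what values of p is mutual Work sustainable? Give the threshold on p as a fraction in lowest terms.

With continuation probability p and discount β, the effective per-period discount factor is βp.
Grim-trigger IC: βp ≥ (18−10)/(18−2) = 1/2.
So p ≥ (1/2)/(5/8) = 4/5.

4/5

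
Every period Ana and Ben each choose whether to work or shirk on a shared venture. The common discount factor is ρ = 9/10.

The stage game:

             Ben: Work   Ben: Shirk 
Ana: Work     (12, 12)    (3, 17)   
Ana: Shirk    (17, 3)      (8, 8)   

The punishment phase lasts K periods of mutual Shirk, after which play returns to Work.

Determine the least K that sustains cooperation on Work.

2

IC: ρ(1−ρ^K)/(1−ρ) ≥ (17−12)/(12−8) = 5/4.
With ρ = 9/10: need 1 − ρ^K ≥ 5/4·(1−9/10)/(9/10), i.e. ρ^K ≤ 0.8611.
Since (9/10)^1 = 0.9000 and (9/10)^2 = 0.8100, the smallest such K is 2.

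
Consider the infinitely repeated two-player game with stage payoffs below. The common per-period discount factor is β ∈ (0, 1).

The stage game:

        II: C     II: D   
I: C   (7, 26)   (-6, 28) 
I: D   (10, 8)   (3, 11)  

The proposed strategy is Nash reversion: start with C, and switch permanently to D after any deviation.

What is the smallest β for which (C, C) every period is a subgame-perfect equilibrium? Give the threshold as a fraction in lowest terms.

3/7

For I: deviation gain 10−7 = 3, per-period punishment loss 7−3 = 4. IC gives β ≥ 3/7.
For II: gain 2, loss 15 per period, so β ≥ 2/17.
The tighter constraint is I's, so cooperation needs β ≥ 3/7.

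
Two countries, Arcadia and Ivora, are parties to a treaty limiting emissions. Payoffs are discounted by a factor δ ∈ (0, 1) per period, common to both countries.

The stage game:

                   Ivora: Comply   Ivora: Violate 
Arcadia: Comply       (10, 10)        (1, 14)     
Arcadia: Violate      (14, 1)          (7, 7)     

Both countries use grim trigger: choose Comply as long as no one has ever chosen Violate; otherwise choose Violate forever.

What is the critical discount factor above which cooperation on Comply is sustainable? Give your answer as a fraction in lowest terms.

Under grim trigger the critical discount factor is (T−C)/(T−P) with T = 14, C = 10, P = 7.
δ* = (14−10)/(14−7) = 4/7.

4/7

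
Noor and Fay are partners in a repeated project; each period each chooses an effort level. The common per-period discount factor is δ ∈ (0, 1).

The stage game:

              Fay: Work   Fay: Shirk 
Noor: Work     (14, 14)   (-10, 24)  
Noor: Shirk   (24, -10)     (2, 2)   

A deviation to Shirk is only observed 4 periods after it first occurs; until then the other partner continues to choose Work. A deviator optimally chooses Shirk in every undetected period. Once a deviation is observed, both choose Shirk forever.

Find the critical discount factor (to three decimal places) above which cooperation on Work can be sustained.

The best deviation is to choose Shirk for all 4 undetected periods, earning 24 each, then 2 forever once detected.
Deviation value: 24(1−δ^4)/(1−δ) + 2δ^4/(1−δ); cooperation value: 14/(1−δ).
IC: 14 ≥ 24(1−δ^4) + 2δ^4 = 24 − 22δ^4.
So δ^4 ≥ 10/22 = 5/11, giving δ ≥ (5/11)^(1/4) ≈ 0.821.

0.821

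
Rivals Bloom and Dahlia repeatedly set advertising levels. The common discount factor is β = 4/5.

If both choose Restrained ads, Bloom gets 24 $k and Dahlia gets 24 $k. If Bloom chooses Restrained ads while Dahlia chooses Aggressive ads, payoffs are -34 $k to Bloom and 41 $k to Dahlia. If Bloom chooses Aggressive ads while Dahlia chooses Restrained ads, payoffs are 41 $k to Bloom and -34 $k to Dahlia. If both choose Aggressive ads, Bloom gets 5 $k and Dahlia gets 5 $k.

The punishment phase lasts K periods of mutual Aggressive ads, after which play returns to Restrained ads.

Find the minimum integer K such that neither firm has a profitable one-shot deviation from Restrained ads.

2

Need Σ_{k=1}^{K} β^k ≥ (41−24)/(24−5) = 0.8947 at β = 4/5.
At K = 1 the sum is 0.8000 < 0.8947; at K = 2 it is 1.4400 ≥ 0.8947.
So the minimum punishment length is K = 2.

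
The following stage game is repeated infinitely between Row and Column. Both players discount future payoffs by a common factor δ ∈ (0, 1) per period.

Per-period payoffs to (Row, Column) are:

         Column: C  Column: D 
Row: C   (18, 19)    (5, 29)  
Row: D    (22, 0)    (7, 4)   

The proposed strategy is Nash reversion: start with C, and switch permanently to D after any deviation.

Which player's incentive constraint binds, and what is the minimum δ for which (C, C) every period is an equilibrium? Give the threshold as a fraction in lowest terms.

Column; δ ≥ 2/5

Row: cooperation gives 18 each period; deviation gives 22 once then 7 forever.
  18/(1−δ) ≥ 22 + 7δ/(1−δ) ⇒ δ ≥ 4/15.
Column: cooperation gives 19 each period; deviation gives 29 once then 4 forever.
  δ ≥ 10/25 = 2/5.
Both must hold, so the binding constraint is Column's: δ ≥ 2/5.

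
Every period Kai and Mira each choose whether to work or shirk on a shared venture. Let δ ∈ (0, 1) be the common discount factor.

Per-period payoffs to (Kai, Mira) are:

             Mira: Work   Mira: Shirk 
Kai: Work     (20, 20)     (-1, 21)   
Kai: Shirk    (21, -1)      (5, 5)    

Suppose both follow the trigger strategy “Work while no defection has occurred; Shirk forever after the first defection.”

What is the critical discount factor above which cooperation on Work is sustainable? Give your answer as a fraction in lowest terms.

Cooperation forever yields 20 each period: 20/(1−δ).
Deviating yields 21 once, then 5 forever: 21 + 5δ/(1−δ).
No profitable deviation requires 20/(1−δ) ≥ 21 + 5δ/(1−δ).
Multiplying by (1−δ): 20 ≥ 21(1−δ) + 5δ = 21 − 16δ.
So 16δ ≥ 1, i.e. δ ≥ 1/16.

1/16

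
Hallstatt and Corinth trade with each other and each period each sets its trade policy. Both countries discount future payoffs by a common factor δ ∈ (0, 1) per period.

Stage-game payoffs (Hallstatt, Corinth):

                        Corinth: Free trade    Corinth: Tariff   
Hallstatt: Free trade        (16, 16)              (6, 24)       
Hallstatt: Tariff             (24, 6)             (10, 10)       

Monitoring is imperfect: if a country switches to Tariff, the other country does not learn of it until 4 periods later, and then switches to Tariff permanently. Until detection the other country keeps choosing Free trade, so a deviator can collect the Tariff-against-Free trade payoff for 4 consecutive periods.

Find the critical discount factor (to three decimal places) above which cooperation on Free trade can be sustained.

0.869

The best deviation is to choose Tariff for all 4 undetected periods, earning 24 each, then 10 forever once detected.
Deviation value: 24(1−δ^4)/(1−δ) + 10δ^4/(1−δ); cooperation value: 16/(1−δ).
IC: 16 ≥ 24(1−δ^4) + 10δ^4 = 24 − 14δ^4.
So δ^4 ≥ 8/14 = 4/7, giving δ ≥ (4/7)^(1/4) ≈ 0.869.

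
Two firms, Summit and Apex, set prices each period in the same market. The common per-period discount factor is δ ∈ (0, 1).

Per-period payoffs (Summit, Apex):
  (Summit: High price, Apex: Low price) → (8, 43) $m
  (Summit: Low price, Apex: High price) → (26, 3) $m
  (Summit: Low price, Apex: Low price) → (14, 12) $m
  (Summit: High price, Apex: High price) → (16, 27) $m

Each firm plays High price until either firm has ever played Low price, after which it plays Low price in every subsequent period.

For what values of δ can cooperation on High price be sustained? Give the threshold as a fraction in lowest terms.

5/6

Summit's threshold: (26−16)/(26−14) = 5/6.
Apex's threshold: (43−27)/(43−12) = 16/31.
5/6 > 16/31, so Summit binds and δ* = 5/6.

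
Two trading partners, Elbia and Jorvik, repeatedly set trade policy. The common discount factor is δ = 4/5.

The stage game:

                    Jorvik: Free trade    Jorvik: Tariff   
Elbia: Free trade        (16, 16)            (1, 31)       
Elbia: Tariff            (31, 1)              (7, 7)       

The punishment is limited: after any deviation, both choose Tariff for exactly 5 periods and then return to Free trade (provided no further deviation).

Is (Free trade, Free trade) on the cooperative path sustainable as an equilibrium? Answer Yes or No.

Yes

A one-shot deviation gives 31 now, then 7 for 5 periods, then back to 16.
Gain from deviating: (31−16) today; loss: (16−7) in each of the next 5 periods.
No-deviation condition: (16−7)(δ+…+δ^5) ≥ 31−16, i.e. δ+…+δ^5 ≥ 5/3.
At δ = 4/5: δ+…+δ^5 = 2.6893 ≥ 1.6667.
So cooperation is sustainable.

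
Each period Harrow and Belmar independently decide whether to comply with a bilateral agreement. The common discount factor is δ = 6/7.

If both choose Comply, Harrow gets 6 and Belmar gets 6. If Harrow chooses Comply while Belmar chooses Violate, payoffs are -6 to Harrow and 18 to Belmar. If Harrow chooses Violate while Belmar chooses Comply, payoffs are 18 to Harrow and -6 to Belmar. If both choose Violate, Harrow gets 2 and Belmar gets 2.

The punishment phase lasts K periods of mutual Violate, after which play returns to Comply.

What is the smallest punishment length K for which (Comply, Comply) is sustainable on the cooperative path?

5

No profitable deviation requires (6−2)(δ+…+δ^K) ≥ 18−6, i.e. δ+…+δ^K ≥ 3 ≈ 3.0000.
With δ = 6/7, the partial sums are K=1: 0.8571, K=2: 1.5918, K=3: 2.2216, K=4: 2.7613, K=5: 3.2240.
K = 5 is the first length at which the sum reaches 3.0000.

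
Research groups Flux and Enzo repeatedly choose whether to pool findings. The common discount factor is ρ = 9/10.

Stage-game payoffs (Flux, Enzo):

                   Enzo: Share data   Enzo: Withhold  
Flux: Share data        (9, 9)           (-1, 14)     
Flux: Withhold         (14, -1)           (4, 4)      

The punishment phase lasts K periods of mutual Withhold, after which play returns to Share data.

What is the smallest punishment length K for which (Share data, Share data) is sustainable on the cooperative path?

2

No profitable deviation requires (9−4)(ρ+…+ρ^K) ≥ 14−9, i.e. ρ+…+ρ^K ≥ 1 ≈ 1.0000.
With ρ = 9/10, the partial sums are K=1: 0.9000, K=2: 1.7100.
K = 2 is the first length at which the sum reaches 1.0000.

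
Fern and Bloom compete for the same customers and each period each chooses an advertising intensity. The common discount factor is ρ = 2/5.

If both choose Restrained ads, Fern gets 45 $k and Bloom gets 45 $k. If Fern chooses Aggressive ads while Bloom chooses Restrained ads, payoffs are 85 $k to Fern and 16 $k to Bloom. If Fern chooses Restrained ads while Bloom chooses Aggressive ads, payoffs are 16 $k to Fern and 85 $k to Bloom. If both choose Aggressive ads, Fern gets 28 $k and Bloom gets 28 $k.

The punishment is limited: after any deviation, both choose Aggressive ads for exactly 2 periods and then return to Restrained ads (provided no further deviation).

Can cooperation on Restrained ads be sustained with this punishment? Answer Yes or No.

No

IC: ρ+…+ρ^2 ≥ (85−45)/(45−28) = 40/17.
At ρ = 2/5: partial sum = 0.5600 < 2.3529. Cooperation not sustainable.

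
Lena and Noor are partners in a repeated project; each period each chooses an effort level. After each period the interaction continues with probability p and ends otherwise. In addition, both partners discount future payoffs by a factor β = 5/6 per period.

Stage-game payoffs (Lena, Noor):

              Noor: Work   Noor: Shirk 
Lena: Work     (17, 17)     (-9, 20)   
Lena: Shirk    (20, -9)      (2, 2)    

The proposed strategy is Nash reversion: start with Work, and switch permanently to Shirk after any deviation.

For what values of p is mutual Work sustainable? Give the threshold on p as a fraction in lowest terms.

1/5

With continuation probability p and discount β, the effective per-period discount factor is βp.
Grim-trigger IC: βp ≥ (20−17)/(20−2) = 1/6.
So p ≥ (1/6)/(5/6) = 1/5.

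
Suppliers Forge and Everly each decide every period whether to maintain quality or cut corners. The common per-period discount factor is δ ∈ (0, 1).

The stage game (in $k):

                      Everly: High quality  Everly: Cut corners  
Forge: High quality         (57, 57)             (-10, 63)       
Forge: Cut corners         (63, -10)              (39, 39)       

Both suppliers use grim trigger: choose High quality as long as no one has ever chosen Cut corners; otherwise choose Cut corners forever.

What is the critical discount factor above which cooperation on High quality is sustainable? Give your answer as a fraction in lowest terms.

One-period gain from deviating is 63 − 57 = 6. The loss is 57 − 39 = 18 in every subsequent period, with present value 18·δ/(1−δ).
Deviation is unprofitable when 18·δ/(1−δ) ≥ 6, i.e. δ/(1−δ) ≥ 1/3.
Equivalently δ ≥ 6/(6+18) = 1/4.

1/4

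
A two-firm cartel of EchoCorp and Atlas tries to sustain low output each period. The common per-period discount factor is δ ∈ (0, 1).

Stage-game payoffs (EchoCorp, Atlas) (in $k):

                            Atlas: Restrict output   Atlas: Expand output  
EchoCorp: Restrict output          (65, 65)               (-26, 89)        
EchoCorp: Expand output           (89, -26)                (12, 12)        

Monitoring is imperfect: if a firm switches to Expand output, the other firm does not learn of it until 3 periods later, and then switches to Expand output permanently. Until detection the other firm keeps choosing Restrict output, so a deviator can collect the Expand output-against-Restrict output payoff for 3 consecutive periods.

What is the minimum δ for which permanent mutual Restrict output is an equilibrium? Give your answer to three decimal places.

A deviator earns 89 for 3 periods, then 12 forever; cooperating earns 65 forever. Multiplying the IC by (1−δ):
65 ≥ 89(1−δ^3) + 12δ^3, so 77·δ^3 ≥ 24 and δ^3 ≥ 24/77.
δ ≥ (24/77)^(1/3) ≈ 0.678.

0.678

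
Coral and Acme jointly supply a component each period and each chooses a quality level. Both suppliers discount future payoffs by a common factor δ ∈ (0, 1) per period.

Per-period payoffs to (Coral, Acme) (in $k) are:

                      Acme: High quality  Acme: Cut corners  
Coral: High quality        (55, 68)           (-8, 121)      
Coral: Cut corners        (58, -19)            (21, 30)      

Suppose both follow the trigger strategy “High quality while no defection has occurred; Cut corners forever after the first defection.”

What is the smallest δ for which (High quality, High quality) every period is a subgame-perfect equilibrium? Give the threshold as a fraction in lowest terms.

53/91

For Coral: deviation gain 58−55 = 3, per-period punishment loss 55−21 = 34. IC gives δ ≥ 3/37.
For Acme: gain 53, loss 38 per period, so δ ≥ 53/91.
The tighter constraint is Acme's, so cooperation needs δ ≥ 53/91.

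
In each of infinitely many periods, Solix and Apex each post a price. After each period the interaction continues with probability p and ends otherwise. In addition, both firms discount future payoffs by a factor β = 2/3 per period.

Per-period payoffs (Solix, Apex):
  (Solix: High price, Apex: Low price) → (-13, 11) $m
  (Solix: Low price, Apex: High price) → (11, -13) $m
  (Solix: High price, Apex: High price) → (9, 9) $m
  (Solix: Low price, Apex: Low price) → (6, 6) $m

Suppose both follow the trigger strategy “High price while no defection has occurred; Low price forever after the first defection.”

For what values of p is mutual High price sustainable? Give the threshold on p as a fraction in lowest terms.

3/5

With continuation probability p and discount β, the effective per-period discount factor is βp.
Grim-trigger IC: βp ≥ (11−9)/(11−6) = 2/5.
So p ≥ (2/5)/(2/3) = 3/5.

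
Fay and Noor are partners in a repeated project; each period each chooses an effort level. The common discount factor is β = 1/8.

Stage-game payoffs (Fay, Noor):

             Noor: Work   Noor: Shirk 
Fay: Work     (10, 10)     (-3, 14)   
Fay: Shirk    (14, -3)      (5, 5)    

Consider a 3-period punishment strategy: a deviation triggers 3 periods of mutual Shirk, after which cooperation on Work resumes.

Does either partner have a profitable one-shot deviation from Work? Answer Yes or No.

Yes

A one-shot deviation gives 14 now, then 5 for 3 periods, then back to 10.
Gain from deviating: (14−10) today; loss: (10−5) in each of the next 3 periods.
No-deviation condition: (10−5)(β+…+β^3) ≥ 14−10, i.e. β+…+β^3 ≥ 4/5.
At β = 1/8: β+…+β^3 = 0.1426 < 0.8000.
So cooperation is not sustainable.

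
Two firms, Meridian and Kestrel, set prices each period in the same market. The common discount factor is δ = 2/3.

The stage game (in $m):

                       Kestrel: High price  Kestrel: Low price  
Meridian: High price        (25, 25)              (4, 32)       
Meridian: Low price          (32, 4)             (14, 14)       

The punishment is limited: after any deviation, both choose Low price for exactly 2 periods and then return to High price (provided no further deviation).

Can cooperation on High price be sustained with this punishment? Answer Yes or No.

Comparing payoff streams over the 3 periods until play realigns: cooperate → 25(1+δ+…+δ^2); deviate → 32 + 14(δ+…+δ^2).
Cooperation is sustained iff (25−14)(δ+…+δ^2) ≥ 32−25.
δ+…+δ^2 = 2/3·(1−(2/3)^2)/(1−2/3) = 1.1111, and (32−25)/(25−14) = 0.6364.
1.1111 ≥ 0.6364, so cooperation is sustainable.

Yes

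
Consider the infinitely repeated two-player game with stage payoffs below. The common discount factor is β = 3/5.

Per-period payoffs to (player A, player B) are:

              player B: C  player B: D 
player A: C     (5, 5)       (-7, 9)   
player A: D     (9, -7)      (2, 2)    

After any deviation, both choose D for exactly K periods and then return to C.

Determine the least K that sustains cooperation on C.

No profitable deviation requires (5−2)(β+…+β^K) ≥ 9−5, i.e. β+…+β^K ≥ 4/3 ≈ 1.3333.
With β = 3/5, the partial sums are K=1: 0.6000, K=2: 0.9600, K=3: 1.1760, K=4: 1.3056, K=5: 1.3834.
K = 5 is the first length at which the sum reaches 1.3333.

5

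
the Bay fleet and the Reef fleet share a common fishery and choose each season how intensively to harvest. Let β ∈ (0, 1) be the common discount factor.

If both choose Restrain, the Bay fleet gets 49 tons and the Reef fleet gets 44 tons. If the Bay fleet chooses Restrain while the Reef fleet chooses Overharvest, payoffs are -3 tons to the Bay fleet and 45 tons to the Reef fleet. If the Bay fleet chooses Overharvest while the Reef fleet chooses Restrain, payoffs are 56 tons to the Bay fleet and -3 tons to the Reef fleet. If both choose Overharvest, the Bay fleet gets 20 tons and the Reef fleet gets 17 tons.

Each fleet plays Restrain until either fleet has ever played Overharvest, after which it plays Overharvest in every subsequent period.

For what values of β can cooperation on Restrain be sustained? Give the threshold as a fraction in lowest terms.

7/36

the Bay fleet's threshold: (56−49)/(56−20) = 7/36.
the Reef fleet's threshold: (45−44)/(45−17) = 1/28.
7/36 > 1/28, so the Bay fleet binds and β* = 7/36.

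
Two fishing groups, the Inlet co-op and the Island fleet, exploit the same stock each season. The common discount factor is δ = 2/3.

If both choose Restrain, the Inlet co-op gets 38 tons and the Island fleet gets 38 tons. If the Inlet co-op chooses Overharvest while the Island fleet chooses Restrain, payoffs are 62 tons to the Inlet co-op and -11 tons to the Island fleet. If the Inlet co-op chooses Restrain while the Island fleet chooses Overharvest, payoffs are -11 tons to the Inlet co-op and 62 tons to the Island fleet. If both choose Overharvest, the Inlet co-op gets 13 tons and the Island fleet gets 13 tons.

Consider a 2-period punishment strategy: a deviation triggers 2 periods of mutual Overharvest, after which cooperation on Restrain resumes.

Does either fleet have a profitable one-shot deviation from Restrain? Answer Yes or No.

IC: δ+…+δ^2 ≥ (62−38)/(38−13) = 24/25.
At δ = 2/3: partial sum = 1.1111 ≥ 0.9600. Cooperation sustainable.

No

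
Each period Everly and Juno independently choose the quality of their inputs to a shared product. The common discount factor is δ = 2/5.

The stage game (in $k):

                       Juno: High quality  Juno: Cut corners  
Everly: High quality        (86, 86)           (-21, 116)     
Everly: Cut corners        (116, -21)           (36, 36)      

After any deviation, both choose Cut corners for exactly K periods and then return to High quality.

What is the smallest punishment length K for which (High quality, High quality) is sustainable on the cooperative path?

No profitable deviation requires (86−36)(δ+…+δ^K) ≥ 116−86, i.e. δ+…+δ^K ≥ 3/5 ≈ 0.6000.
With δ = 2/5, the partial sums are K=1: 0.4000, K=2: 0.5600, K=3: 0.6240.
K = 3 is the first length at which the sum reaches 0.6000.

3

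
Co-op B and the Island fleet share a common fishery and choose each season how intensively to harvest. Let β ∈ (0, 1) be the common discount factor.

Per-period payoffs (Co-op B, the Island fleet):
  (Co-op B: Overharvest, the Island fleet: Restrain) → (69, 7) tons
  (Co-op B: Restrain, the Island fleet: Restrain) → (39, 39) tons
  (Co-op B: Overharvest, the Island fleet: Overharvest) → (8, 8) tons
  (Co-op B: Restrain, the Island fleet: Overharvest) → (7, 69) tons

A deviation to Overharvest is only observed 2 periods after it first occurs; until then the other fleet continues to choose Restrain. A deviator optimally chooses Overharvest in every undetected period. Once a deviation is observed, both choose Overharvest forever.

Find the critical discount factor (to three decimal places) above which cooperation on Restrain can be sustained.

0.701

The best deviation is to choose Overharvest for all 2 undetected periods, earning 69 each, then 8 forever once detected.
Deviation value: 69(1−β^2)/(1−β) + 8β^2/(1−β); cooperation value: 39/(1−β).
IC: 39 ≥ 69(1−β^2) + 8β^2 = 69 − 61β^2.
So β^2 ≥ 30/61, giving β ≥ (30/61)^(1/2) ≈ 0.701.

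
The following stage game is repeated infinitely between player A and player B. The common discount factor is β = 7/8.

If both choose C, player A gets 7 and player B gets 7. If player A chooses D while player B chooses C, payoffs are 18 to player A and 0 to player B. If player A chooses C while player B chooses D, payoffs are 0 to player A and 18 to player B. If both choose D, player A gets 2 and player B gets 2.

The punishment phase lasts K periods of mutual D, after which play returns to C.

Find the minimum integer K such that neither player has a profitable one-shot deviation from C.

Need Σ_{k=1}^{K} β^k ≥ (18−7)/(7−2) = 2.2000 at β = 7/8.
At K = 2 the sum is 1.6406 < 2.2000; at K = 3 it is 2.3105 ≥ 2.2000.
So the minimum punishment length is K = 3.

3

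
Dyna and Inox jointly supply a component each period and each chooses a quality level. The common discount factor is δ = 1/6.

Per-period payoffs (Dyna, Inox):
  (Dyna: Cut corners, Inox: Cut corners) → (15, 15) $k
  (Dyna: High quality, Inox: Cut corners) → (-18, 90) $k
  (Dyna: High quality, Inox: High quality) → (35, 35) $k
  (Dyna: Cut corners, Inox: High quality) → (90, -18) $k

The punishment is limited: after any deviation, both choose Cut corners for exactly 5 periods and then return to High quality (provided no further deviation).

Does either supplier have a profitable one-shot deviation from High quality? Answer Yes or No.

Yes

IC: δ+…+δ^5 ≥ (90−35)/(35−15) = 11/4.
At δ = 1/6: partial sum = 0.2000 < 2.7500. Cooperation not sustainable.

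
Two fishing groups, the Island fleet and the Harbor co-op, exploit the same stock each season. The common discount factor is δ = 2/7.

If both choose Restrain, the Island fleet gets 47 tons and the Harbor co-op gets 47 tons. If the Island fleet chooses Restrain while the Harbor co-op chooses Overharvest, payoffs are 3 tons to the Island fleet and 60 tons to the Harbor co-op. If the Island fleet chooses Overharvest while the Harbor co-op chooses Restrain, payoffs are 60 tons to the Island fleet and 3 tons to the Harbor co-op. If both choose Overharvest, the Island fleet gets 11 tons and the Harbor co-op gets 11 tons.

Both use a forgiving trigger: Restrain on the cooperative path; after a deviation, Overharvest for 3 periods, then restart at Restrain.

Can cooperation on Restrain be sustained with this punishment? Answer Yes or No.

Yes

A one-shot deviation gives 60 now, then 11 for 3 periods, then back to 47.
Gain from deviating: (60−47) today; loss: (47−11) in each of the next 3 periods.
No-deviation condition: (47−11)(δ+…+δ^3) ≥ 60−47, i.e. δ+…+δ^3 ≥ 13/36.
At δ = 2/7: δ+…+δ^3 = 0.3907 ≥ 0.3611.
So cooperation is sustainable.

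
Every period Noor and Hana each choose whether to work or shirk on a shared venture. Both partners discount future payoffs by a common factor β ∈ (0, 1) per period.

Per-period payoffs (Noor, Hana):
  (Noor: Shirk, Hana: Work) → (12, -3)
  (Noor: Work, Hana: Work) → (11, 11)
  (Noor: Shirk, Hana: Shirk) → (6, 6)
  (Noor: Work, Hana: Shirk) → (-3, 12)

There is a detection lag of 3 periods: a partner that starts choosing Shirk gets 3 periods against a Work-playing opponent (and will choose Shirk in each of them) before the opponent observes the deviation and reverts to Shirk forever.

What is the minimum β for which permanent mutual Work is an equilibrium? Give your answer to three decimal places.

The best deviation is to choose Shirk for all 3 undetected periods, earning 12 each, then 6 forever once detected.
Deviation value: 12(1−β^3)/(1−β) + 6β^3/(1−β); cooperation value: 11/(1−β).
IC: 11 ≥ 12(1−β^3) + 6β^3 = 12 − 6β^3.
So β^3 ≥ 1/6, giving β ≥ (1/6)^(1/3) ≈ 0.550.

0.550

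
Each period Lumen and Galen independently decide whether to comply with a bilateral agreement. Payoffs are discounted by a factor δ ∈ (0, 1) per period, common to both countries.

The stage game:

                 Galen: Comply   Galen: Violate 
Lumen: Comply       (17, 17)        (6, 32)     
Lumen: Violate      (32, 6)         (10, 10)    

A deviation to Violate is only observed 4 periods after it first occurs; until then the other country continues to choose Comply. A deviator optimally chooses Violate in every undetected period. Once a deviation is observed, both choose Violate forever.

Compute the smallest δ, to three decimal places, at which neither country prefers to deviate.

0.909

A deviator earns 32 for 4 periods, then 10 forever; cooperating earns 17 forever. Multiplying the IC by (1−δ):
17 ≥ 32(1−δ^4) + 10δ^4, so 22·δ^4 ≥ 15 and δ^4 ≥ 15/22.
δ ≥ (15/22)^(1/4) ≈ 0.909.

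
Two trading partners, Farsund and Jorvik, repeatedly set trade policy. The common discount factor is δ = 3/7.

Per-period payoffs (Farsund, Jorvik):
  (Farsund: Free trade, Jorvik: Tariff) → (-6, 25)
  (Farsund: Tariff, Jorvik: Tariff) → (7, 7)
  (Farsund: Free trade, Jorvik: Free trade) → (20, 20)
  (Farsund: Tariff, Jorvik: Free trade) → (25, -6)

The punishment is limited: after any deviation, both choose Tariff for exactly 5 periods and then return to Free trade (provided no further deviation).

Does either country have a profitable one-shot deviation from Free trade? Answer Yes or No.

No

A one-shot deviation gives 25 now, then 7 for 5 periods, then back to 20.
Gain from deviating: (25−20) today; loss: (20−7) in each of the next 5 periods.
No-deviation condition: (20−7)(δ+…+δ^5) ≥ 25−20, i.e. δ+…+δ^5 ≥ 5/13.
At δ = 3/7: δ+…+δ^5 = 0.7392 ≥ 0.3846.
So cooperation is sustainable.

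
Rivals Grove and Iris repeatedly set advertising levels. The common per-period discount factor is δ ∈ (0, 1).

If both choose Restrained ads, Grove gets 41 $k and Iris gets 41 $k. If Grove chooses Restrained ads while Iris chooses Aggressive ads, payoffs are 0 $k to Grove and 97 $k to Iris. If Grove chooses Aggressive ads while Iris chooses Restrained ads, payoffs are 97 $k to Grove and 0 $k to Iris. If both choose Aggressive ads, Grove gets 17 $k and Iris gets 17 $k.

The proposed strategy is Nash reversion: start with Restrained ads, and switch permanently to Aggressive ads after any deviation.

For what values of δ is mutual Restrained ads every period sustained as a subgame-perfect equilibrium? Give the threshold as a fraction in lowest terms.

7/10

Under grim trigger the critical discount factor is (T−C)/(T−P) with T = 97, C = 41, P = 17.
δ* = (97−41)/(97−17) = 56/80 = 7/10.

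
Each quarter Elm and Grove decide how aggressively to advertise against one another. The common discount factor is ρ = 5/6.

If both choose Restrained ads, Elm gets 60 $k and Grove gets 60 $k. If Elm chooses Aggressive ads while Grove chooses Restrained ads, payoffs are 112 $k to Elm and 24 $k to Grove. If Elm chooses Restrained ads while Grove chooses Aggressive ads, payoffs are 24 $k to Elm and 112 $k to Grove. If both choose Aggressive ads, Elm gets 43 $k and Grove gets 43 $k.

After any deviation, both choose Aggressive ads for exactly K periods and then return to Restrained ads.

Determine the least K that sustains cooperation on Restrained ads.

Need Σ_{k=1}^{K} ρ^k ≥ (112−60)/(60−43) = 3.0588 at ρ = 5/6.
At K = 5 the sum is 2.9906 < 3.0588; at K = 6 it is 3.3255 ≥ 3.0588.
So the minimum punishment length is K = 6.

6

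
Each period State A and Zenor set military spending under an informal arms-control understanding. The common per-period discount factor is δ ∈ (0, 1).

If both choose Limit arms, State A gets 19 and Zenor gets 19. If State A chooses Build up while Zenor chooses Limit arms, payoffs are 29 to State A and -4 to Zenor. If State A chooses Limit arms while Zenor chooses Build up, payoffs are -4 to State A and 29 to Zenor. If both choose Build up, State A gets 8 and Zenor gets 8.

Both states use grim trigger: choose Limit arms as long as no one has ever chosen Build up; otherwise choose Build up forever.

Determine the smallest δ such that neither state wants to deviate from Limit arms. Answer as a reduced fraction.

19/(1−δ) ≥ 29 + 8δ/(1−δ)
19 ≥ 29 − 21δ
δ ≥ 10/21.

10/21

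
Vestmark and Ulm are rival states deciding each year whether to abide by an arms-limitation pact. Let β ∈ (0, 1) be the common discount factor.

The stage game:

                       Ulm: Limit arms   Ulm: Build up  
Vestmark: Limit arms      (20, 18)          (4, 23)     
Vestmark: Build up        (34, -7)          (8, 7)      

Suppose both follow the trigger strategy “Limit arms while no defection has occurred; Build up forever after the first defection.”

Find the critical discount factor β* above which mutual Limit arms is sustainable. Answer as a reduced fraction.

Vestmark's threshold: (34−20)/(34−8) = 7/13.
Ulm's threshold: (23−18)/(23−7) = 5/16.
7/13 > 5/16, so Vestmark binds and β* = 7/13.

7/13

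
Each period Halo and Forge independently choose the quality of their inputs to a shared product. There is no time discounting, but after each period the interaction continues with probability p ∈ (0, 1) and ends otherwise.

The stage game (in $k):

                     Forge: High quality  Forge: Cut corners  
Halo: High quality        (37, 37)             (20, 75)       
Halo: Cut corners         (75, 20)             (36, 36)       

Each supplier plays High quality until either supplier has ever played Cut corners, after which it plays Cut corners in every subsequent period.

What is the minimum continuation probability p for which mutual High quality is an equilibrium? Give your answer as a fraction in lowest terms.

Expected cooperation value is 37 + p·37 + p²·37 + … = 37/(1−p); deviation gives 75 + p·36/(1−p).
37 ≥ 75(1−p) + 36p ⇒ 39p ≥ 38 ⇒ p ≥ 38/39.

38/39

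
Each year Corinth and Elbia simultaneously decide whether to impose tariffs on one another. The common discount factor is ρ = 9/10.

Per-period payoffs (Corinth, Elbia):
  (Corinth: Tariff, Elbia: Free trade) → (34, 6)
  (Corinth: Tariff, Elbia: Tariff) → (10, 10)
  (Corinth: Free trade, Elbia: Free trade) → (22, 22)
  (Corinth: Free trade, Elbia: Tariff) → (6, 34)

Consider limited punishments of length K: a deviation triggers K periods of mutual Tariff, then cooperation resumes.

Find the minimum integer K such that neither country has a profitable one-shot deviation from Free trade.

2

Need Σ_{k=1}^{K} ρ^k ≥ (34−22)/(22−10) = 1.0000 at ρ = 9/10.
At K = 1 the sum is 0.9000 < 1.0000; at K = 2 it is 1.7100 ≥ 1.0000.
So the minimum punishment length is K = 2.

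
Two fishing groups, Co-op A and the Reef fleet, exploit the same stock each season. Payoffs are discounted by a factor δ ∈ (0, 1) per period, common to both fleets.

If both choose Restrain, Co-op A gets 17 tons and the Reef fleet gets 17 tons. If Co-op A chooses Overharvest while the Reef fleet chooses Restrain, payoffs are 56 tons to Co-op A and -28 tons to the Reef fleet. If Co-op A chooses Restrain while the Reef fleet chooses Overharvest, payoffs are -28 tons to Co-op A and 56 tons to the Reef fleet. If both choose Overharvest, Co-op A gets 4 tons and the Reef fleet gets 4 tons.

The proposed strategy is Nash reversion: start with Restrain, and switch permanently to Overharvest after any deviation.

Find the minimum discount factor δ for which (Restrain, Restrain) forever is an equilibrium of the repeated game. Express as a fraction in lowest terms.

17/(1−δ) ≥ 56 + 4δ/(1−δ)
17 ≥ 56 − 52δ
δ ≥ 39/52 = 3/4.

3/4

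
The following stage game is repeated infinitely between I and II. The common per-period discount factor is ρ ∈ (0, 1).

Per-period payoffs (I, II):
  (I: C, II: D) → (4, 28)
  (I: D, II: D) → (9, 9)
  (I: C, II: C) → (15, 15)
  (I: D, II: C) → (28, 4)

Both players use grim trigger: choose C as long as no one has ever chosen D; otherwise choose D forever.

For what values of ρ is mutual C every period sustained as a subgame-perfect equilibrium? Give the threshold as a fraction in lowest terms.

13/19

One-period gain from deviating is 28 − 15 = 13. The loss is 15 − 9 = 6 in every subsequent period, with present value 6·ρ/(1−ρ).
Deviation is unprofitable when 6·ρ/(1−ρ) ≥ 13, i.e. ρ/(1−ρ) ≥ 13/6.
Equivalently ρ ≥ 13/(13+6) = 13/19.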